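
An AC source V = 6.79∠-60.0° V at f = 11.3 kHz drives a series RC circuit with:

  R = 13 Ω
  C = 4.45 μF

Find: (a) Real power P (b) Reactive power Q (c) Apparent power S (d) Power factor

Step 1 — Angular frequency: ω = 2π·f = 2π·1.13e+04 = 7.1e+04 rad/s.
Step 2 — Component impedances:
  R: Z = R = 13 Ω
  C: Z = 1/(jωC) = -j/(ω·C) = 0 - j3.165 Ω
Step 3 — Series combination: Z_total = R + C = 13 - j3.165 Ω = 13.38∠-13.7° Ω.
Step 4 — Source phasor: V = 6.79∠-60.0° V = 3.395 - j5.88 V.
Step 5 — Current: I = V / Z = 0.3505 - j0.367 A = 0.5075∠-46.3° A.
Step 6 — Complex power: S = V·I* = 3.348 - j0.8151 VA.
Step 7 — Real power: P = Re(S) = 3.348 W.
Step 8 — Reactive power: Q = Im(S) = -0.8151 VAR.
Step 9 — Apparent power: |S| = 3.446 VA.
Step 10 — Power factor: PF = P/|S| = 0.9716 (leading).

(a) P = 3.348 W  (b) Q = -0.8151 VAR  (c) S = 3.446 VA  (d) PF = 0.9716 (leading)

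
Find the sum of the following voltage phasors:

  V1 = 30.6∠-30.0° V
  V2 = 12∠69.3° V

Step 1 — Convert each phasor to rectangular form:
  V1 = 30.6·(cos(-30.0°) + j·sin(-30.0°)) = 26.5 - j15.3 V
  V2 = 12·(cos(69.3°) + j·sin(69.3°)) = 4.242 + j11.23 V
Step 2 — Sum components: V_total = 30.74 - j4.075 V.
Step 3 — Convert to polar: |V_total| = 31.01 V, ∠V_total = -7.6°.

V_total = 31.01∠-7.6° V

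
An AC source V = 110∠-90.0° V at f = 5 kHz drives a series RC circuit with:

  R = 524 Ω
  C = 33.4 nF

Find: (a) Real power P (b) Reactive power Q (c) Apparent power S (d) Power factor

Step 1 — Angular frequency: ω = 2π·f = 2π·5000 = 3.142e+04 rad/s.
Step 2 — Component impedances:
  R: Z = R = 524 Ω
  C: Z = 1/(jωC) = -j/(ω·C) = 0 - j953 Ω
Step 3 — Series combination: Z_total = R + C = 524 - j953 Ω = 1088∠-61.2° Ω.
Step 4 — Source phasor: V = 110∠-90.0° V = 0 - j110 V.
Step 5 — Current: I = V / Z = 0.08863 - j0.04873 A = 0.1011∠-28.8° A.
Step 6 — Complex power: S = V·I* = 5.36 - j9.749 VA.
Step 7 — Real power: P = Re(S) = 5.36 W.
Step 8 — Reactive power: Q = Im(S) = -9.749 VAR.
Step 9 — Apparent power: |S| = 11.13 VA.
Step 10 — Power factor: PF = P/|S| = 0.4818 (leading).

(a) P = 5.36 W  (b) Q = -9.749 VAR  (c) S = 11.13 VA  (d) PF = 0.4818 (leading)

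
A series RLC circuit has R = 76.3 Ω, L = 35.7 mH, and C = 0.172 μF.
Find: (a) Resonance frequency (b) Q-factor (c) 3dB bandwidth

Step 1 — Resonance: ω₀ = 1/√(LC) = 1/√(0.0357·1.72e-07) = 1.276e+04 rad/s.
Step 2 — f₀ = ω₀/(2π) = 2031 Hz.
Step 3 — Series Q: Q = ω₀L/R = 1.276e+04·0.0357/76.3 = 5.971.
Step 4 — Bandwidth: Δω = ω₀/Q = 2137 rad/s; BW = Δω/(2π) = 340.2 Hz.

(a) f₀ = 2031 Hz  (b) Q = 5.971  (c) BW = 340.2 Hz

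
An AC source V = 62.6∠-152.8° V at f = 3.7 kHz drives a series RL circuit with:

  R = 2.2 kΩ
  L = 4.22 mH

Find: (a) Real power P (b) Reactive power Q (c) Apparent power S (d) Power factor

Step 1 — Angular frequency: ω = 2π·f = 2π·3700 = 2.325e+04 rad/s.
Step 2 — Component impedances:
  R: Z = R = 2200 Ω
  L: Z = jωL = j·2.325e+04·0.00422 = 0 + j98.11 Ω
Step 3 — Series combination: Z_total = R + L = 2200 + j98.11 Ω = 2202∠2.6° Ω.
Step 4 — Source phasor: V = 62.6∠-152.8° V = -55.68 - j28.61 V.
Step 5 — Current: I = V / Z = -0.02584 - j0.01185 A = 0.02843∠-155.4° A.
Step 6 — Complex power: S = V·I* = 1.778 + j0.07927 VA.
Step 7 — Real power: P = Re(S) = 1.778 W.
Step 8 — Reactive power: Q = Im(S) = 0.07927 VAR.
Step 9 — Apparent power: |S| = 1.779 VA.
Step 10 — Power factor: PF = P/|S| = 0.999 (lagging).

(a) P = 1.778 W  (b) Q = 0.07927 VAR  (c) S = 1.779 VA  (d) PF = 0.999 (lagging)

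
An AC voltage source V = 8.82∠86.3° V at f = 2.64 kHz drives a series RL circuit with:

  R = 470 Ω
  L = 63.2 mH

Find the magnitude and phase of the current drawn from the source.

Step 1 — Angular frequency: ω = 2π·f = 2π·2640 = 1.659e+04 rad/s.
Step 2 — Component impedances:
  R: Z = R = 470 Ω
  L: Z = jωL = j·1.659e+04·0.0632 = 0 + j1048 Ω
Step 3 — Series combination: Z_total = R + L = 470 + j1048 Ω = 1149∠65.9° Ω.
Step 4 — Source phasor: V = 8.82∠86.3° V = 0.5692 + j8.802 V.
Step 5 — Ohm's law: I = V / Z_total = (0.5692 + j8.802) / (470 + j1048) = 0.007193 + j0.002682 A.
Step 6 — Convert to polar: |I| = 0.007677 A, ∠I = 20.4°.

I = 0.007677∠20.4° A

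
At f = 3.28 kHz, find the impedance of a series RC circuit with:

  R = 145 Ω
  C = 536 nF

Step 1 — Angular frequency: ω = 2π·f = 2π·3280 = 2.061e+04 rad/s.
Step 2 — Component impedances:
  R: Z = R = 145 Ω
  C: Z = 1/(jωC) = -j/(ω·C) = 0 - j90.53 Ω
Step 3 — Series combination: Z_total = R + C = 145 - j90.53 Ω = 170.9∠-32.0° Ω.

Z = 145 - j90.53 Ω = 170.9∠-32.0° Ω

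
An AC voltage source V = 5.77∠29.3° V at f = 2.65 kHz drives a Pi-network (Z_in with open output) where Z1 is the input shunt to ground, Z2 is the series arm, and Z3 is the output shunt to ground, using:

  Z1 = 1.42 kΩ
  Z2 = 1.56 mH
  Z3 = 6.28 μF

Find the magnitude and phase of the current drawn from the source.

Step 1 — Angular frequency: ω = 2π·f = 2π·2650 = 1.665e+04 rad/s.
Step 2 — Component impedances:
  Z1: Z = R = 1420 Ω
  Z2: Z = jωL = j·1.665e+04·0.00156 = 0 + j25.97 Ω
  Z3: Z = 1/(jωC) = -j/(ω·C) = 0 - j9.563 Ω
Step 3 — With open output, the series arm Z2 and the output shunt Z3 appear in series to ground: Z2 + Z3 = 0 + j16.41 Ω.
Step 4 — Parallel with input shunt Z1: Z_in = Z1 || (Z2 + Z3) = 0.1896 + j16.41 Ω = 16.41∠89.3° Ω.
Step 5 — Source phasor: V = 5.77∠29.3° V = 5.032 + j2.824 V.
Step 6 — Ohm's law: I = V / Z_total = (5.032 + j2.824) / (0.1896 + j16.41) = 0.1756 - j0.3046 A.
Step 7 — Convert to polar: |I| = 0.3516 A, ∠I = -60.0°.

I = 0.3516∠-60.0° A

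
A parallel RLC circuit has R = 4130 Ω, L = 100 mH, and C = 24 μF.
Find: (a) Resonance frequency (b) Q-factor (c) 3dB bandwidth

Step 1 — Resonance: ω₀ = 1/√(LC) = 1/√(0.1·2.4e-05) = 645.5 rad/s.
Step 2 — f₀ = ω₀/(2π) = 102.7 Hz.
Step 3 — Parallel Q: Q = R/(ω₀L) = 4130/(645.5·0.1) = 63.98.
Step 4 — Bandwidth: Δω = ω₀/Q = 10.09 rad/s; BW = Δω/(2π) = 1.606 Hz.

(a) f₀ = 102.7 Hz  (b) Q = 63.98  (c) BW = 1.606 Hz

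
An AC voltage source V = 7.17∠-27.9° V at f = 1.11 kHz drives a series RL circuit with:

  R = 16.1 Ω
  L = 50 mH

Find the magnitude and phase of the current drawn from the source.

Step 1 — Angular frequency: ω = 2π·f = 2π·1110 = 6974 rad/s.
Step 2 — Component impedances:
  R: Z = R = 16.1 Ω
  L: Z = jωL = j·6974·0.05 = 0 + j348.7 Ω
Step 3 — Series combination: Z_total = R + L = 16.1 + j348.7 Ω = 349.1∠87.4° Ω.
Step 4 — Source phasor: V = 7.17∠-27.9° V = 6.337 - j3.355 V.
Step 5 — Ohm's law: I = V / Z_total = (6.337 - j3.355) / (16.1 + j348.7) = -0.008764 - j0.01858 A.
Step 6 — Convert to polar: |I| = 0.02054 A, ∠I = -115.3°.

I = 0.02054∠-115.3° A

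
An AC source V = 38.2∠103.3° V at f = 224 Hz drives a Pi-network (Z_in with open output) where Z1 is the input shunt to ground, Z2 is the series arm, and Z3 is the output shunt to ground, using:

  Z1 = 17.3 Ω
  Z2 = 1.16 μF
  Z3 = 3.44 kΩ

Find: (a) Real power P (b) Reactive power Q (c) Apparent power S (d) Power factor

Step 1 — Angular frequency: ω = 2π·f = 2π·224 = 1407 rad/s.
Step 2 — Component impedances:
  Z1: Z = R = 17.3 Ω
  Z2: Z = 1/(jωC) = -j/(ω·C) = 0 - j612.5 Ω
  Z3: Z = R = 3440 Ω
Step 3 — With open output, the series arm Z2 and the output shunt Z3 appear in series to ground: Z2 + Z3 = 3440 - j612.5 Ω.
Step 4 — Parallel with input shunt Z1: Z_in = Z1 || (Z2 + Z3) = 17.22 - j0.01487 Ω = 17.22∠-0.0° Ω.
Step 5 — Source phasor: V = 38.2∠103.3° V = -8.788 + j37.18 V.
Step 6 — Current: I = V / Z = -0.5123 + j2.159 A = 2.219∠103.3° A.
Step 7 — Complex power: S = V·I* = 84.76 - j0.07321 VA.
Step 8 — Real power: P = Re(S) = 84.76 W.
Step 9 — Reactive power: Q = Im(S) = -0.07321 VAR.
Step 10 — Apparent power: |S| = 84.76 VA.
Step 11 — Power factor: PF = P/|S| = 1 (leading).

(a) P = 84.76 W  (b) Q = -0.07321 VAR  (c) S = 84.76 VA  (d) PF = 1 (leading)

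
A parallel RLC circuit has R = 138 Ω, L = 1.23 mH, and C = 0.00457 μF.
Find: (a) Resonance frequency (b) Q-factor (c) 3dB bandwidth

Step 1 — Resonance: ω₀ = 1/√(LC) = 1/√(0.00123·4.57e-09) = 4.218e+05 rad/s.
Step 2 — f₀ = ω₀/(2π) = 6.713e+04 Hz.
Step 3 — Parallel Q: Q = R/(ω₀L) = 138/(4.218e+05·0.00123) = 0.266.
Step 4 — Bandwidth: Δω = ω₀/Q = 1.586e+06 rad/s; BW = Δω/(2π) = 2.524e+05 Hz.

(a) f₀ = 6.713e+04 Hz  (b) Q = 0.266  (c) BW = 2.524e+05 Hz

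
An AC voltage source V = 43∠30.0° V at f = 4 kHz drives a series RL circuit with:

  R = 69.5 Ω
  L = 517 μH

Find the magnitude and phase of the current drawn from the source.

Step 1 — Angular frequency: ω = 2π·f = 2π·4000 = 2.513e+04 rad/s.
Step 2 — Component impedances:
  R: Z = R = 69.5 Ω
  L: Z = jωL = j·2.513e+04·0.000517 = 0 + j12.99 Ω
Step 3 — Series combination: Z_total = R + L = 69.5 + j12.99 Ω = 70.7∠10.6° Ω.
Step 4 — Source phasor: V = 43∠30.0° V = 37.24 + j21.5 V.
Step 5 — Ohm's law: I = V / Z_total = (37.24 + j21.5) / (69.5 + j12.99) = 0.5736 + j0.2021 A.
Step 6 — Convert to polar: |I| = 0.6082 A, ∠I = 19.4°.

I = 0.6082∠19.4° A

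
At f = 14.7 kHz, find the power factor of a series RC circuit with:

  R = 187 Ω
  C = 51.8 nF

Step 1 — Angular frequency: ω = 2π·f = 2π·1.47e+04 = 9.236e+04 rad/s.
Step 2 — Component impedances:
  R: Z = R = 187 Ω
  C: Z = 1/(jωC) = -j/(ω·C) = 0 - j209 Ω
Step 3 — Series combination: Z_total = R + C = 187 - j209 Ω = 280.5∠-48.2° Ω.
Step 4 — Power factor: PF = cos(φ) = Re(Z)/|Z| = 187/280.46 = 0.6668.
Step 5 — Type: Im(Z) = -209 ⇒ leading (phase φ = -48.2°).

PF = 0.6668 (leading, φ = -48.2°)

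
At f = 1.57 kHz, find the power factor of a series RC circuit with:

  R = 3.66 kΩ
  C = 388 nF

Step 1 — Angular frequency: ω = 2π·f = 2π·1570 = 9865 rad/s.
Step 2 — Component impedances:
  R: Z = R = 3660 Ω
  C: Z = 1/(jωC) = -j/(ω·C) = 0 - j261.3 Ω
Step 3 — Series combination: Z_total = R + C = 3660 - j261.3 Ω = 3669∠-4.1° Ω.
Step 4 — Power factor: PF = cos(φ) = Re(Z)/|Z| = 3660/3669 = 0.9975.
Step 5 — Type: Im(Z) = -261.3 ⇒ leading (phase φ = -4.1°).

PF = 0.9975 (leading, φ = -4.1°)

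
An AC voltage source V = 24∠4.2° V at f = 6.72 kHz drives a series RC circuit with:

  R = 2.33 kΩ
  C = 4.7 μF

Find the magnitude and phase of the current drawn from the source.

Step 1 — Angular frequency: ω = 2π·f = 2π·6720 = 4.222e+04 rad/s.
Step 2 — Component impedances:
  R: Z = R = 2330 Ω
  C: Z = 1/(jωC) = -j/(ω·C) = 0 - j5.039 Ω
Step 3 — Series combination: Z_total = R + C = 2330 - j5.039 Ω = 2330∠-0.1° Ω.
Step 4 — Source phasor: V = 24∠4.2° V = 23.94 + j1.758 V.
Step 5 — Ohm's law: I = V / Z_total = (23.94 + j1.758) / (2330 - j5.039) = 0.01027 + j0.0007766 A.
Step 6 — Convert to polar: |I| = 0.0103 A, ∠I = 4.3°.

I = 0.0103∠4.3° A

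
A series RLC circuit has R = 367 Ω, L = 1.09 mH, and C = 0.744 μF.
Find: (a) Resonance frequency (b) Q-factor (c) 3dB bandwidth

Step 1 — Resonance: ω₀ = 1/√(LC) = 1/√(0.00109·7.44e-07) = 3.512e+04 rad/s.
Step 2 — f₀ = ω₀/(2π) = 5589 Hz.
Step 3 — Series Q: Q = ω₀L/R = 3.512e+04·0.00109/367 = 0.1043.
Step 4 — Bandwidth: Δω = ω₀/Q = 3.367e+05 rad/s; BW = Δω/(2π) = 5.359e+04 Hz.

(a) f₀ = 5589 Hz  (b) Q = 0.1043  (c) BW = 5.359e+04 Hz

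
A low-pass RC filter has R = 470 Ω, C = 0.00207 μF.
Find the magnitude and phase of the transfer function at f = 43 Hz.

Step 1 — Angular frequency: ω = 2π·43 = 270.2 rad/s.
Step 2 — Transfer function: H(jω) = 1/(1 + jωRC).
Step 3 — Denominator: 1 + jωRC = 1 + j·270.2·470·2.07e-09 = 1 + j0.0002629.
Step 4 — H = 1 - j0.0002629.
Step 5 — Magnitude: |H| = 1 (-0.0 dB); phase: φ = -0.0°.

|H| = 1 (-0.0 dB), φ = -0.0°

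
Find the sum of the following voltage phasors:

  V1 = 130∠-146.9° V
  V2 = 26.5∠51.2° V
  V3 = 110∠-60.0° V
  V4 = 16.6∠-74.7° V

Step 1 — Convert each phasor to rectangular form:
  V1 = 130·(cos(-146.9°) + j·sin(-146.9°)) = -108.9 - j70.99 V
  V2 = 26.5·(cos(51.2°) + j·sin(51.2°)) = 16.61 + j20.65 V
  V3 = 110·(cos(-60.0°) + j·sin(-60.0°)) = 55 - j95.26 V
  V4 = 16.6·(cos(-74.7°) + j·sin(-74.7°)) = 4.38 - j16.01 V
Step 2 — Sum components: V_total = -32.92 - j161.6 V.
Step 3 — Convert to polar: |V_total| = 164.9 V, ∠V_total = -101.5°.

V_total = 164.9∠-101.5° V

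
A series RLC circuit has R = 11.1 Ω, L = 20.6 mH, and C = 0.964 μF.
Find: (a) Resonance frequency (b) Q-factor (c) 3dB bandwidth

Step 1 — Resonance: ω₀ = 1/√(LC) = 1/√(0.0206·9.64e-07) = 7096 rad/s.
Step 2 — f₀ = ω₀/(2π) = 1129 Hz.
Step 3 — Series Q: Q = ω₀L/R = 7096·0.0206/11.1 = 13.17.
Step 4 — Bandwidth: Δω = ω₀/Q = 538.8 rad/s; BW = Δω/(2π) = 85.76 Hz.

(a) f₀ = 1129 Hz  (b) Q = 13.17  (c) BW = 85.76 Hz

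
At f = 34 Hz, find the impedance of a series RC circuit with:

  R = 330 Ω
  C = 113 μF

Step 1 — Angular frequency: ω = 2π·f = 2π·34 = 213.6 rad/s.
Step 2 — Component impedances:
  R: Z = R = 330 Ω
  C: Z = 1/(jωC) = -j/(ω·C) = 0 - j41.43 Ω
Step 3 — Series combination: Z_total = R + C = 330 - j41.43 Ω = 332.6∠-7.2° Ω.

Z = 330 - j41.43 Ω = 332.6∠-7.2° Ω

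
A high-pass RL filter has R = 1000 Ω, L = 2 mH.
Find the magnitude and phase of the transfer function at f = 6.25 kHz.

Step 1 — Angular frequency: ω = 2π·6250 = 3.927e+04 rad/s.
Step 2 — Transfer function: H(jω) = jωL/(R + jωL).
Step 3 — Numerator jωL = j·78.54; denominator R + jωL = 1000 + j78.54.
Step 4 — H = 0.006131 + j0.07806.
Step 5 — Magnitude: |H| = 0.0783 (-22.1 dB); phase: φ = 85.5°.

|H| = 0.0783 (-22.1 dB), φ = 85.5°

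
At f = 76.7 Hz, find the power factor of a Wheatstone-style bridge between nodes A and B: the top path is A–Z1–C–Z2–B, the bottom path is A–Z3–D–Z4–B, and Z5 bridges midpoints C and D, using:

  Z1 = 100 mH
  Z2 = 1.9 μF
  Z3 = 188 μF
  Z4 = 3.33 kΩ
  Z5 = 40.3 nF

Step 1 — Angular frequency: ω = 2π·f = 2π·76.7 = 481.9 rad/s.
Step 2 — Component impedances:
  Z1: Z = jωL = j·481.9·0.1 = 0 + j48.19 Ω
  Z2: Z = 1/(jωC) = -j/(ω·C) = 0 - j1092 Ω
  Z3: Z = 1/(jωC) = -j/(ω·C) = 0 - j11.04 Ω
  Z4: Z = R = 3330 Ω
  Z5: Z = 1/(jωC) = -j/(ω·C) = 0 - j5.149e+04 Ω
Step 3 — Bridge requires nodal analysis (the Z5 bridge couples midpoints C and D, so the two paths cannot be reduced to a simple series/parallel combination). Setting node B to ground and injecting 1 A at node A, the 3-node admittance system at A, C, D solves to V_A = Z_AB = 297.4 - j949.7 Ω = 995.1∠-72.6° Ω.
Step 4 — Power factor: PF = cos(φ) = Re(Z)/|Z| = 297.4/995.15 = 0.2988.
Step 5 — Type: Im(Z) = -949.7 ⇒ leading (phase φ = -72.6°).

PF = 0.2988 (leading, φ = -72.6°)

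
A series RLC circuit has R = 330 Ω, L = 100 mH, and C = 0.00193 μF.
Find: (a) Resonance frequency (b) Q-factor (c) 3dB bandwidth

Step 1 — Resonance: ω₀ = 1/√(LC) = 1/√(0.1·1.93e-09) = 7.198e+04 rad/s.
Step 2 — f₀ = ω₀/(2π) = 1.146e+04 Hz.
Step 3 — Series Q: Q = ω₀L/R = 7.198e+04·0.1/330 = 21.81.
Step 4 — Bandwidth: Δω = ω₀/Q = 3300 rad/s; BW = Δω/(2π) = 525.2 Hz.

(a) f₀ = 1.146e+04 Hz  (b) Q = 21.81  (c) BW = 525.2 Hz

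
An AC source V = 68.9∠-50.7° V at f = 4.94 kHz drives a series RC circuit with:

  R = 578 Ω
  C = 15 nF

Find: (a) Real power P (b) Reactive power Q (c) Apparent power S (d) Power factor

Step 1 — Angular frequency: ω = 2π·f = 2π·4940 = 3.104e+04 rad/s.
Step 2 — Component impedances:
  R: Z = R = 578 Ω
  C: Z = 1/(jωC) = -j/(ω·C) = 0 - j2148 Ω
Step 3 — Series combination: Z_total = R + C = 578 - j2148 Ω = 2224∠-74.9° Ω.
Step 4 — Source phasor: V = 68.9∠-50.7° V = 43.64 - j53.32 V.
Step 5 — Current: I = V / Z = 0.02825 + j0.01272 A = 0.03098∠24.2° A.
Step 6 — Complex power: S = V·I* = 0.5546 - j2.061 VA.
Step 7 — Real power: P = Re(S) = 0.5546 W.
Step 8 — Reactive power: Q = Im(S) = -2.061 VAR.
Step 9 — Apparent power: |S| = 2.134 VA.
Step 10 — Power factor: PF = P/|S| = 0.2599 (leading).

(a) P = 0.5546 W  (b) Q = -2.061 VAR  (c) S = 2.134 VA  (d) PF = 0.2599 (leading)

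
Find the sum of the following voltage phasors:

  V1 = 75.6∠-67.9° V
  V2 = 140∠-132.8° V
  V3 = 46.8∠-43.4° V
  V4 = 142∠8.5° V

Step 1 — Convert each phasor to rectangular form:
  V1 = 75.6·(cos(-67.9°) + j·sin(-67.9°)) = 28.44 - j70.05 V
  V2 = 140·(cos(-132.8°) + j·sin(-132.8°)) = -95.12 - j102.7 V
  V3 = 46.8·(cos(-43.4°) + j·sin(-43.4°)) = 34 - j32.16 V
  V4 = 142·(cos(8.5°) + j·sin(8.5°)) = 140.4 + j20.99 V
Step 2 — Sum components: V_total = 107.8 - j183.9 V.
Step 3 — Convert to polar: |V_total| = 213.2 V, ∠V_total = -59.6°.

V_total = 213.2∠-59.6° V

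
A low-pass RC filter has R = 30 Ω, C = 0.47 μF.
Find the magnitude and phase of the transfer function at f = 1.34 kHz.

Step 1 — Angular frequency: ω = 2π·1340 = 8419 rad/s.
Step 2 — Transfer function: H(jω) = 1/(1 + jωRC).
Step 3 — Denominator: 1 + jωRC = 1 + j·8419·30·4.7e-07 = 1 + j0.1187.
Step 4 — H = 0.9861 - j0.1171.
Step 5 — Magnitude: |H| = 0.993 (-0.1 dB); phase: φ = -6.8°.

|H| = 0.993 (-0.1 dB), φ = -6.8°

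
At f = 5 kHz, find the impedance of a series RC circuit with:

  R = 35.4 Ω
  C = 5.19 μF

Step 1 — Angular frequency: ω = 2π·f = 2π·5000 = 3.142e+04 rad/s.
Step 2 — Component impedances:
  R: Z = R = 35.4 Ω
  C: Z = 1/(jωC) = -j/(ω·C) = 0 - j6.133 Ω
Step 3 — Series combination: Z_total = R + C = 35.4 - j6.133 Ω = 35.93∠-9.8° Ω.

Z = 35.4 - j6.133 Ω = 35.93∠-9.8° Ω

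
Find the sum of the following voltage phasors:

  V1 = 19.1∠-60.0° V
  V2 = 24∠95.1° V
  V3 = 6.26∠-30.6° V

Step 1 — Convert each phasor to rectangular form:
  V1 = 19.1·(cos(-60.0°) + j·sin(-60.0°)) = 9.55 - j16.54 V
  V2 = 24·(cos(95.1°) + j·sin(95.1°)) = -2.133 + j23.9 V
  V3 = 6.26·(cos(-30.6°) + j·sin(-30.6°)) = 5.388 - j3.187 V
Step 2 — Sum components: V_total = 12.8 + j4.177 V.
Step 3 — Convert to polar: |V_total| = 13.47 V, ∠V_total = 18.1°.

V_total = 13.47∠18.1° V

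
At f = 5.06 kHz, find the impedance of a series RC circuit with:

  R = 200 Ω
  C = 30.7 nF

Step 1 — Angular frequency: ω = 2π·f = 2π·5060 = 3.179e+04 rad/s.
Step 2 — Component impedances:
  R: Z = R = 200 Ω
  C: Z = 1/(jωC) = -j/(ω·C) = 0 - j1025 Ω
Step 3 — Series combination: Z_total = R + C = 200 - j1025 Ω = 1044∠-79.0° Ω.

Z = 200 - j1025 Ω = 1044∠-79.0° Ω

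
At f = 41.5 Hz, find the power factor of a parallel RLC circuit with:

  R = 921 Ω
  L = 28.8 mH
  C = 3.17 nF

Step 1 — Angular frequency: ω = 2π·f = 2π·41.5 = 260.8 rad/s.
Step 2 — Component impedances:
  R: Z = R = 921 Ω
  L: Z = jωL = j·260.8·0.0288 = 0 + j7.51 Ω
  C: Z = 1/(jωC) = -j/(ω·C) = 0 - j1.21e+06 Ω
Step 3 — Parallel combination: 1/Z_total = 1/R + 1/L + 1/C; Z_total = 0.06123 + j7.509 Ω = 7.509∠89.5° Ω.
Step 4 — Power factor: PF = cos(φ) = Re(Z)/|Z| = 0.06123/7.509 = 0.008154.
Step 5 — Type: Im(Z) = 7.509 ⇒ lagging (phase φ = 89.5°).

PF = 0.008154 (lagging, φ = 89.5°)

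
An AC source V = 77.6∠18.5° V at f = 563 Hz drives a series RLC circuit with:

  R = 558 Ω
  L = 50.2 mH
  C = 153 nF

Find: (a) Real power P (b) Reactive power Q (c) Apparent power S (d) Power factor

Step 1 — Angular frequency: ω = 2π·f = 2π·563 = 3537 rad/s.
Step 2 — Component impedances:
  R: Z = R = 558 Ω
  L: Z = jωL = j·3537·0.0502 = 0 + j177.6 Ω
  C: Z = 1/(jωC) = -j/(ω·C) = 0 - j1848 Ω
Step 3 — Series combination: Z_total = R + L + C = 558 - j1670 Ω = 1761∠-71.5° Ω.
Step 4 — Source phasor: V = 77.6∠18.5° V = 73.59 + j24.62 V.
Step 5 — Current: I = V / Z = -1.896e-05 + j0.04407 A = 0.04407∠90.0° A.
Step 6 — Complex power: S = V·I* = 1.084 - j3.244 VA.
Step 7 — Real power: P = Re(S) = 1.084 W.
Step 8 — Reactive power: Q = Im(S) = -3.244 VAR.
Step 9 — Apparent power: |S| = 3.42 VA.
Step 10 — Power factor: PF = P/|S| = 0.3169 (leading).

(a) P = 1.084 W  (b) Q = -3.244 VAR  (c) S = 3.42 VA  (d) PF = 0.3169 (leading)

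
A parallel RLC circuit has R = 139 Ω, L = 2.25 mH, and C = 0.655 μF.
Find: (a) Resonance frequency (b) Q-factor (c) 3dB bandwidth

Step 1 — Resonance: ω₀ = 1/√(LC) = 1/√(0.00225·6.55e-07) = 2.605e+04 rad/s.
Step 2 — f₀ = ω₀/(2π) = 4146 Hz.
Step 3 — Parallel Q: Q = R/(ω₀L) = 139/(2.605e+04·0.00225) = 2.372.
Step 4 — Bandwidth: Δω = ω₀/Q = 1.098e+04 rad/s; BW = Δω/(2π) = 1748 Hz.

(a) f₀ = 4146 Hz  (b) Q = 2.372  (c) BW = 1748 Hz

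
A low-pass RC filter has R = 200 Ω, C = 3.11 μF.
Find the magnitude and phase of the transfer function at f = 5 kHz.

Step 1 — Angular frequency: ω = 2π·5000 = 3.142e+04 rad/s.
Step 2 — Transfer function: H(jω) = 1/(1 + jωRC).
Step 3 — Denominator: 1 + jωRC = 1 + j·3.142e+04·200·3.11e-06 = 1 + j19.54.
Step 4 — H = 0.002612 - j0.05104.
Step 5 — Magnitude: |H| = 0.05111 (-25.8 dB); phase: φ = -87.1°.

|H| = 0.05111 (-25.8 dB), φ = -87.1°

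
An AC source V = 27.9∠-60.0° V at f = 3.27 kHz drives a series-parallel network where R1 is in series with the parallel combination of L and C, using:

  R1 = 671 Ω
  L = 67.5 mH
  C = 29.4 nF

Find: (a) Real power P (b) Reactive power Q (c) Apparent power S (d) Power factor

Step 1 — Angular frequency: ω = 2π·f = 2π·3270 = 2.055e+04 rad/s.
Step 2 — Component impedances:
  R1: Z = R = 671 Ω
  L: Z = jωL = j·2.055e+04·0.0675 = 0 + j1387 Ω
  C: Z = 1/(jωC) = -j/(ω·C) = 0 - j1655 Ω
Step 3 — Parallel branch: L || C = 1/(1/L + 1/C) = 0 + j8547 Ω.
Step 4 — Series with R1: Z_total = R1 + (L || C) = 671 + j8547 Ω = 8573∠85.5° Ω.
Step 5 — Source phasor: V = 27.9∠-60.0° V = 13.95 - j24.16 V.
Step 6 — Current: I = V / Z = -0.002682 - j0.001843 A = 0.003254∠-145.5° A.
Step 7 — Complex power: S = V·I* = 0.007106 + j0.09052 VA.
Step 8 — Real power: P = Re(S) = 0.007106 W.
Step 9 — Reactive power: Q = Im(S) = 0.09052 VAR.
Step 10 — Apparent power: |S| = 0.0908 VA.
Step 11 — Power factor: PF = P/|S| = 0.07827 (lagging).

(a) P = 0.007106 W  (b) Q = 0.09052 VAR  (c) S = 0.0908 VA  (d) PF = 0.07827 (lagging)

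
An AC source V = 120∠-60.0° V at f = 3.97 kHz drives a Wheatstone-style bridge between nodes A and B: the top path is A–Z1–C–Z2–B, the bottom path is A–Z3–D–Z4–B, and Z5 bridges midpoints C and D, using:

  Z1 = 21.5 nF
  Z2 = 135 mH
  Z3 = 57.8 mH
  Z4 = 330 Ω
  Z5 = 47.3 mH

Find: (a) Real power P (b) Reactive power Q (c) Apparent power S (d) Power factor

Step 1 — Angular frequency: ω = 2π·f = 2π·3970 = 2.494e+04 rad/s.
Step 2 — Component impedances:
  Z1: Z = 1/(jωC) = -j/(ω·C) = 0 - j1865 Ω
  Z2: Z = jωL = j·2.494e+04·0.135 = 0 + j3367 Ω
  Z3: Z = jωL = j·2.494e+04·0.0578 = 0 + j1442 Ω
  Z4: Z = R = 330 Ω
  Z5: Z = jωL = j·2.494e+04·0.0473 = 0 + j1180 Ω
Step 3 — Bridge requires nodal analysis (the Z5 bridge couples midpoints C and D, so the two paths cannot be reduced to a simple series/parallel combination). Setting node B to ground and injecting 1 A at node A, the 3-node admittance system at A, C, D solves to V_A = Z_AB = 9.434 - j3167 Ω = 3167∠-89.8° Ω.
Step 4 — Source phasor: V = 120∠-60.0° V = 60 - j103.9 V.
Step 5 — Current: I = V / Z = 0.03287 + j0.01885 A = 0.03789∠29.8° A.
Step 6 — Complex power: S = V·I* = 0.01354 - j4.546 VA.
Step 7 — Real power: P = Re(S) = 0.01354 W.
Step 8 — Reactive power: Q = Im(S) = -4.546 VAR.
Step 9 — Apparent power: |S| = 4.546 VA.
Step 10 — Power factor: PF = P/|S| = 0.002978 (leading).

(a) P = 0.01354 W  (b) Q = -4.546 VAR  (c) S = 4.546 VA  (d) PF = 0.002978 (leading)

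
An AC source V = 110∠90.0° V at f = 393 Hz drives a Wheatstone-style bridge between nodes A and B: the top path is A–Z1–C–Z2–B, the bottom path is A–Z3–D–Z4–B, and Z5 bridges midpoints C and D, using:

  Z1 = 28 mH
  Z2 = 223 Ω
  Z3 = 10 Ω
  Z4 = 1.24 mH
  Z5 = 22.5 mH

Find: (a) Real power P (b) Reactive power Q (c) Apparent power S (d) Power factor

Step 1 — Angular frequency: ω = 2π·f = 2π·393 = 2469 rad/s.
Step 2 — Component impedances:
  Z1: Z = jωL = j·2469·0.028 = 0 + j69.14 Ω
  Z2: Z = R = 223 Ω
  Z3: Z = R = 10 Ω
  Z4: Z = jωL = j·2469·0.00124 = 0 + j3.062 Ω
  Z5: Z = jωL = j·2469·0.0225 = 0 + j55.56 Ω
Step 3 — Bridge requires nodal analysis (the Z5 bridge couples midpoints C and D, so the two paths cannot be reduced to a simple series/parallel combination). Setting node B to ground and injecting 1 A at node A, the 3-node admittance system at A, C, D solves to V_A = Z_AB = 9.882 + j3.732 Ω = 10.56∠20.7° Ω.
Step 4 — Source phasor: V = 110∠90.0° V = 0 + j110 V.
Step 5 — Current: I = V / Z = 3.68 + j9.742 A = 10.41∠69.3° A.
Step 6 — Complex power: S = V·I* = 1072 + j404.8 VA.
Step 7 — Real power: P = Re(S) = 1072 W.
Step 8 — Reactive power: Q = Im(S) = 404.8 VAR.
Step 9 — Apparent power: |S| = 1145 VA.
Step 10 — Power factor: PF = P/|S| = 0.9355 (lagging).

(a) P = 1072 W  (b) Q = 404.8 VAR  (c) S = 1145 VA  (d) PF = 0.9355 (lagging)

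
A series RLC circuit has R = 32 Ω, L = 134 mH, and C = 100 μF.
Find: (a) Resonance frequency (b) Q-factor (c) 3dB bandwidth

Step 1 — Resonance: ω₀ = 1/√(LC) = 1/√(0.134·0.0001) = 273.2 rad/s.
Step 2 — f₀ = ω₀/(2π) = 43.48 Hz.
Step 3 — Series Q: Q = ω₀L/R = 273.2·0.134/32 = 1.144.
Step 4 — Bandwidth: Δω = ω₀/Q = 238.8 rad/s; BW = Δω/(2π) = 38.01 Hz.

(a) f₀ = 43.48 Hz  (b) Q = 1.144  (c) BW = 38.01 Hz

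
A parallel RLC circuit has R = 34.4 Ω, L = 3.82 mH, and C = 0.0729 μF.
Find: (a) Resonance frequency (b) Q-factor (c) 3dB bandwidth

Step 1 — Resonance: ω₀ = 1/√(LC) = 1/√(0.00382·7.29e-08) = 5.992e+04 rad/s.
Step 2 — f₀ = ω₀/(2π) = 9537 Hz.
Step 3 — Parallel Q: Q = R/(ω₀L) = 34.4/(5.992e+04·0.00382) = 0.1503.
Step 4 — Bandwidth: Δω = ω₀/Q = 3.988e+05 rad/s; BW = Δω/(2π) = 6.346e+04 Hz.

(a) f₀ = 9537 Hz  (b) Q = 0.1503  (c) BW = 6.346e+04 Hz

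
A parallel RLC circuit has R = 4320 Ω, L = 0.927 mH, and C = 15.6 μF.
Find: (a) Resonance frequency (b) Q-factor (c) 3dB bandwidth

Step 1 — Resonance: ω₀ = 1/√(LC) = 1/√(0.000927·1.56e-05) = 8316 rad/s.
Step 2 — f₀ = ω₀/(2π) = 1323 Hz.
Step 3 — Parallel Q: Q = R/(ω₀L) = 4320/(8316·0.000927) = 560.4.
Step 4 — Bandwidth: Δω = ω₀/Q = 14.84 rad/s; BW = Δω/(2π) = 2.362 Hz.

(a) f₀ = 1323 Hz  (b) Q = 560.4  (c) BW = 2.362 Hz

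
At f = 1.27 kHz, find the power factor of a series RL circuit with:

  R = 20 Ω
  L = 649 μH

Step 1 — Angular frequency: ω = 2π·f = 2π·1270 = 7980 rad/s.
Step 2 — Component impedances:
  R: Z = R = 20 Ω
  L: Z = jωL = j·7980·0.000649 = 0 + j5.179 Ω
Step 3 — Series combination: Z_total = R + L = 20 + j5.179 Ω = 20.66∠14.5° Ω.
Step 4 — Power factor: PF = cos(φ) = Re(Z)/|Z| = 20/20.66 = 0.9681.
Step 5 — Type: Im(Z) = 5.179 ⇒ lagging (phase φ = 14.5°).

PF = 0.9681 (lagging, φ = 14.5°)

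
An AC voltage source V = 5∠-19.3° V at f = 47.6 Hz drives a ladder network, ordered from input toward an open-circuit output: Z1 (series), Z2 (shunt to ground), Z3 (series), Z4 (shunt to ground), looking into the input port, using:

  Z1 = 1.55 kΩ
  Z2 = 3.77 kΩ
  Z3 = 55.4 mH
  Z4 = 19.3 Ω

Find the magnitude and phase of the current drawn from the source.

Step 1 — Angular frequency: ω = 2π·f = 2π·47.6 = 299.1 rad/s.
Step 2 — Component impedances:
  Z1: Z = R = 1550 Ω
  Z2: Z = R = 3770 Ω
  Z3: Z = jωL = j·299.1·0.0554 = 0 + j16.57 Ω
  Z4: Z = R = 19.3 Ω
Step 3 — Ladder network (open output): work backward from the far end, alternating series and parallel combinations. Z_in = 1569 + j16.4 Ω = 1569∠0.6° Ω.
Step 4 — Source phasor: V = 5∠-19.3° V = 4.719 - j1.653 V.
Step 5 — Ohm's law: I = V / Z_total = (4.719 - j1.653) / (1569 + j16.4) = 0.002996 - j0.001084 A.
Step 6 — Convert to polar: |I| = 0.003186 A, ∠I = -19.9°.

I = 0.003186∠-19.9° A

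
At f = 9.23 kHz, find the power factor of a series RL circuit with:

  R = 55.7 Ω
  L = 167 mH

Step 1 — Angular frequency: ω = 2π·f = 2π·9230 = 5.799e+04 rad/s.
Step 2 — Component impedances:
  R: Z = R = 55.7 Ω
  L: Z = jωL = j·5.799e+04·0.167 = 0 + j9685 Ω
Step 3 — Series combination: Z_total = R + L = 55.7 + j9685 Ω = 9685∠89.7° Ω.
Step 4 — Power factor: PF = cos(φ) = Re(Z)/|Z| = 55.7/9685 = 0.005751.
Step 5 — Type: Im(Z) = 9685 ⇒ lagging (phase φ = 89.7°).

PF = 0.005751 (lagging, φ = 89.7°)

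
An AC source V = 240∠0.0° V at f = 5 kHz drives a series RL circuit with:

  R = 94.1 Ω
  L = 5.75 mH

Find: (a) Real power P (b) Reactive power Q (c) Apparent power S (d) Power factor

Step 1 — Angular frequency: ω = 2π·f = 2π·5000 = 3.142e+04 rad/s.
Step 2 — Component impedances:
  R: Z = R = 94.1 Ω
  L: Z = jωL = j·3.142e+04·0.00575 = 0 + j180.6 Ω
Step 3 — Series combination: Z_total = R + L = 94.1 + j180.6 Ω = 203.7∠62.5° Ω.
Step 4 — Source phasor: V = 240∠0.0° V = 240 V.
Step 5 — Current: I = V / Z = 0.5444 - j1.045 A = 1.178∠-62.5° A.
Step 6 — Complex power: S = V·I* = 130.6 + j250.8 VA.
Step 7 — Real power: P = Re(S) = 130.6 W.
Step 8 — Reactive power: Q = Im(S) = 250.8 VAR.
Step 9 — Apparent power: |S| = 282.8 VA.
Step 10 — Power factor: PF = P/|S| = 0.462 (lagging).

(a) P = 130.6 W  (b) Q = 250.8 VAR  (c) S = 282.8 VA  (d) PF = 0.462 (lagging)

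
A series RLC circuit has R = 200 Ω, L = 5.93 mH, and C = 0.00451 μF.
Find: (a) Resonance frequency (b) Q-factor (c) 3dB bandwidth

Step 1 — Resonance condition Im(Z)=0 gives ω₀ = 1/√(LC).
Step 2 — ω₀ = 1/√(0.00593·4.51e-09) = 1.934e+05 rad/s.
Step 3 — f₀ = ω₀/(2π) = 3.078e+04 Hz.
Step 4 — Series Q: Q = ω₀L/R = 1.934e+05·0.00593/200 = 5.733.
Step 5 — 3dB bandwidth: Δω = ω₀/Q = 3.373e+04 rad/s; BW = Δω/(2π) = 5368 Hz.

(a) f₀ = 3.078e+04 Hz  (b) Q = 5.733  (c) BW = 5368 Hz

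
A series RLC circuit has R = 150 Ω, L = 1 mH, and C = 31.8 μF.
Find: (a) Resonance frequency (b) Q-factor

Step 1 — Resonance condition Im(Z)=0 gives ω₀ = 1/√(LC).
Step 2 — ω₀ = 1/√(0.001·3.18e-05) = 5608 rad/s.
Step 3 — f₀ = ω₀/(2π) = 892.5 Hz.
Step 4 — Series Q: Q = ω₀L/R = 5608·0.001/150 = 0.03738.

(a) f₀ = 892.5 Hz  (b) Q = 0.03738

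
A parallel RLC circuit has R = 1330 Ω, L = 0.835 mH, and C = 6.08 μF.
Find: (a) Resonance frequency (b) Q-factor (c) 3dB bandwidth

Step 1 — Resonance: ω₀ = 1/√(LC) = 1/√(0.000835·6.08e-06) = 1.403e+04 rad/s.
Step 2 — f₀ = ω₀/(2π) = 2234 Hz.
Step 3 — Parallel Q: Q = R/(ω₀L) = 1330/(1.403e+04·0.000835) = 113.5.
Step 4 — Bandwidth: Δω = ω₀/Q = 123.7 rad/s; BW = Δω/(2π) = 19.68 Hz.

(a) f₀ = 2234 Hz  (b) Q = 113.5  (c) BW = 19.68 Hz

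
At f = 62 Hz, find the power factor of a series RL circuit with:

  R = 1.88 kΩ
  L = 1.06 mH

Step 1 — Angular frequency: ω = 2π·f = 2π·62 = 389.6 rad/s.
Step 2 — Component impedances:
  R: Z = R = 1880 Ω
  L: Z = jωL = j·389.6·0.00106 = 0 + j0.4129 Ω
Step 3 — Series combination: Z_total = R + L = 1880 + j0.4129 Ω = 1880∠0.0° Ω.
Step 4 — Power factor: PF = cos(φ) = Re(Z)/|Z| = 1880/1880 = 1.
Step 5 — Type: Im(Z) = 0.4129 ⇒ lagging (phase φ = 0.0°).

PF = 1 (lagging, φ = 0.0°)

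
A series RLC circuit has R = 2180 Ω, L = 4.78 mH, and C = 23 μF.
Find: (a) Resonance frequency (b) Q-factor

Step 1 — Resonance condition Im(Z)=0 gives ω₀ = 1/√(LC).
Step 2 — ω₀ = 1/√(0.00478·2.3e-05) = 3016 rad/s.
Step 3 — f₀ = ω₀/(2π) = 480 Hz.
Step 4 — Series Q: Q = ω₀L/R = 3016·0.00478/2180 = 0.006613.

(a) f₀ = 480 Hz  (b) Q = 0.006613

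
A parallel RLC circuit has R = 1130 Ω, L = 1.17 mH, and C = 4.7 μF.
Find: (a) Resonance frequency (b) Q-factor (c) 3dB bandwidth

Step 1 — Resonance: ω₀ = 1/√(LC) = 1/√(0.00117·4.7e-06) = 1.349e+04 rad/s.
Step 2 — f₀ = ω₀/(2π) = 2146 Hz.
Step 3 — Parallel Q: Q = R/(ω₀L) = 1130/(1.349e+04·0.00117) = 71.62.
Step 4 — Bandwidth: Δω = ω₀/Q = 188.3 rad/s; BW = Δω/(2π) = 29.97 Hz.

(a) f₀ = 2146 Hz  (b) Q = 71.62  (c) BW = 29.97 Hz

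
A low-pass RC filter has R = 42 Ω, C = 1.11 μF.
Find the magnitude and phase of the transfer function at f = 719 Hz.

Step 1 — Angular frequency: ω = 2π·719 = 4518 rad/s.
Step 2 — Transfer function: H(jω) = 1/(1 + jωRC).
Step 3 — Denominator: 1 + jωRC = 1 + j·4518·42·1.11e-06 = 1 + j0.2106.
Step 4 — H = 0.9575 - j0.2017.
Step 5 — Magnitude: |H| = 0.9785 (-0.2 dB); phase: φ = -11.9°.

|H| = 0.9785 (-0.2 dB), φ = -11.9°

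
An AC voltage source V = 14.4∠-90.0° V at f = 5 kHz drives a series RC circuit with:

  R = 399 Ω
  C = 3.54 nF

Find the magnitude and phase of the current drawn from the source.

Step 1 — Angular frequency: ω = 2π·f = 2π·5000 = 3.142e+04 rad/s.
Step 2 — Component impedances:
  R: Z = R = 399 Ω
  C: Z = 1/(jωC) = -j/(ω·C) = 0 - j8992 Ω
Step 3 — Series combination: Z_total = R + C = 399 - j8992 Ω = 9001∠-87.5° Ω.
Step 4 — Source phasor: V = 14.4∠-90.0° V = 0 - j14.4 V.
Step 5 — Ohm's law: I = V / Z_total = (0 - j14.4) / (399 - j8992) = 0.001598 - j7.092e-05 A.
Step 6 — Convert to polar: |I| = 0.0016 A, ∠I = -2.5°.

I = 0.0016∠-2.5° A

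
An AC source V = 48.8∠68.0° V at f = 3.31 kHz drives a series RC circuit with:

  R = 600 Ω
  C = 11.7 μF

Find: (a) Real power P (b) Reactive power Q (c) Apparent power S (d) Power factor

Step 1 — Angular frequency: ω = 2π·f = 2π·3310 = 2.08e+04 rad/s.
Step 2 — Component impedances:
  R: Z = R = 600 Ω
  C: Z = 1/(jωC) = -j/(ω·C) = 0 - j4.11 Ω
Step 3 — Series combination: Z_total = R + C = 600 - j4.11 Ω = 600∠-0.4° Ω.
Step 4 — Source phasor: V = 48.8∠68.0° V = 18.28 + j45.25 V.
Step 5 — Current: I = V / Z = 0.02995 + j0.07562 A = 0.08133∠68.4° A.
Step 6 — Complex power: S = V·I* = 3.969 - j0.02718 VA.
Step 7 — Real power: P = Re(S) = 3.969 W.
Step 8 — Reactive power: Q = Im(S) = -0.02718 VAR.
Step 9 — Apparent power: |S| = 3.969 VA.
Step 10 — Power factor: PF = P/|S| = 1 (leading).

(a) P = 3.969 W  (b) Q = -0.02718 VAR  (c) S = 3.969 VA  (d) PF = 1 (leading)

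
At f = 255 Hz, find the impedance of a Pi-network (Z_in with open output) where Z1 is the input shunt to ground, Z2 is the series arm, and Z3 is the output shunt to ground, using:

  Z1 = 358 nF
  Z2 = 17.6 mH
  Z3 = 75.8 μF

Step 1 — Angular frequency: ω = 2π·f = 2π·255 = 1602 rad/s.
Step 2 — Component impedances:
  Z1: Z = 1/(jωC) = -j/(ω·C) = 0 - j1743 Ω
  Z2: Z = jωL = j·1602·0.0176 = 0 + j28.2 Ω
  Z3: Z = 1/(jωC) = -j/(ω·C) = 0 - j8.234 Ω
Step 3 — With open output, the series arm Z2 and the output shunt Z3 appear in series to ground: Z2 + Z3 = 0 + j19.96 Ω.
Step 4 — Parallel with input shunt Z1: Z_in = Z1 || (Z2 + Z3) = 0 + j20.2 Ω = 20.2∠90.0° Ω.

Z = 0 + j20.2 Ω = 20.2∠90.0° Ω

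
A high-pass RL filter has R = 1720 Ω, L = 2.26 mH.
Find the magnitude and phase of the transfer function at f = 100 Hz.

Step 1 — Angular frequency: ω = 2π·100 = 628.3 rad/s.
Step 2 — Transfer function: H(jω) = jωL/(R + jωL).
Step 3 — Numerator jωL = j·1.42; denominator R + jωL = 1720 + j1.42.
Step 4 — H = 6.816e-07 + j0.0008256.
Step 5 — Magnitude: |H| = 0.0008256 (-61.7 dB); phase: φ = 90.0°.

|H| = 0.0008256 (-61.7 dB), φ = 90.0°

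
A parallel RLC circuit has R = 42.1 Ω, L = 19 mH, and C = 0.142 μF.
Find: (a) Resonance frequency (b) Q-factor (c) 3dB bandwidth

Step 1 — Resonance: ω₀ = 1/√(LC) = 1/√(0.019·1.42e-07) = 1.925e+04 rad/s.
Step 2 — f₀ = ω₀/(2π) = 3064 Hz.
Step 3 — Parallel Q: Q = R/(ω₀L) = 42.1/(1.925e+04·0.019) = 0.1151.
Step 4 — Bandwidth: Δω = ω₀/Q = 1.673e+05 rad/s; BW = Δω/(2π) = 2.662e+04 Hz.

(a) f₀ = 3064 Hz  (b) Q = 0.1151  (c) BW = 2.662e+04 Hz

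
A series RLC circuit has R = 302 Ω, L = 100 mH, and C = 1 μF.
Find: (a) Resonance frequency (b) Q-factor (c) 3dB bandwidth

Step 1 — Resonance: ω₀ = 1/√(LC) = 1/√(0.1·1e-06) = 3162 rad/s.
Step 2 — f₀ = ω₀/(2π) = 503.3 Hz.
Step 3 — Series Q: Q = ω₀L/R = 3162·0.1/302 = 1.047.
Step 4 — Bandwidth: Δω = ω₀/Q = 3020 rad/s; BW = Δω/(2π) = 480.6 Hz.

(a) f₀ = 503.3 Hz  (b) Q = 1.047  (c) BW = 480.6 Hz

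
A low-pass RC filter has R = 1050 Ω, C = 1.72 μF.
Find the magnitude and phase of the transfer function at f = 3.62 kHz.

Step 1 — Angular frequency: ω = 2π·3620 = 2.275e+04 rad/s.
Step 2 — Transfer function: H(jω) = 1/(1 + jωRC).
Step 3 — Denominator: 1 + jωRC = 1 + j·2.275e+04·1050·1.72e-06 = 1 + j41.08.
Step 4 — H = 0.0005923 - j0.02433.
Step 5 — Magnitude: |H| = 0.02434 (-32.3 dB); phase: φ = -88.6°.

|H| = 0.02434 (-32.3 dB), φ = -88.6°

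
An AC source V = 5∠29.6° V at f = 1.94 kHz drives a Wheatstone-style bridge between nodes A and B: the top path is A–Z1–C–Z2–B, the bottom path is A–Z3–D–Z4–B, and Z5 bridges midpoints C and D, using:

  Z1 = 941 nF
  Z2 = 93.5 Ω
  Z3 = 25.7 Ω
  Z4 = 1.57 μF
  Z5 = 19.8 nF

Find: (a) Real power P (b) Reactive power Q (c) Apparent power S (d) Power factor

Step 1 — Angular frequency: ω = 2π·f = 2π·1940 = 1.219e+04 rad/s.
Step 2 — Component impedances:
  Z1: Z = 1/(jωC) = -j/(ω·C) = 0 - j87.18 Ω
  Z2: Z = R = 93.5 Ω
  Z3: Z = R = 25.7 Ω
  Z4: Z = 1/(jωC) = -j/(ω·C) = 0 - j52.25 Ω
  Z5: Z = 1/(jωC) = -j/(ω·C) = 0 - j4143 Ω
Step 3 — Bridge requires nodal analysis (the Z5 bridge couples midpoints C and D, so the two paths cannot be reduced to a simple series/parallel combination). Setting node B to ground and injecting 1 A at node A, the 3-node admittance system at A, C, D solves to V_A = Z_AB = 22.24 - j34.11 Ω = 40.72∠-56.9° Ω.
Step 4 — Source phasor: V = 5∠29.6° V = 4.347 + j2.47 V.
Step 5 — Current: I = V / Z = 0.00751 + j0.1225 A = 0.1228∠86.5° A.
Step 6 — Complex power: S = V·I* = 0.3353 - j0.5142 VA.
Step 7 — Real power: P = Re(S) = 0.3353 W.
Step 8 — Reactive power: Q = Im(S) = -0.5142 VAR.
Step 9 — Apparent power: |S| = 0.6139 VA.
Step 10 — Power factor: PF = P/|S| = 0.5462 (leading).

(a) P = 0.3353 W  (b) Q = -0.5142 VAR  (c) S = 0.6139 VA  (d) PF = 0.5462 (leading)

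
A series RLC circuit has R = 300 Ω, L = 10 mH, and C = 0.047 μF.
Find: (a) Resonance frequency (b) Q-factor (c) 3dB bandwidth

Step 1 — Resonance condition Im(Z)=0 gives ω₀ = 1/√(LC).
Step 2 — ω₀ = 1/√(0.01·4.7e-08) = 4.613e+04 rad/s.
Step 3 — f₀ = ω₀/(2π) = 7341 Hz.
Step 4 — Series Q: Q = ω₀L/R = 4.613e+04·0.01/300 = 1.538.
Step 5 — 3dB bandwidth: Δω = ω₀/Q = 3e+04 rad/s; BW = Δω/(2π) = 4775 Hz.

(a) f₀ = 7341 Hz  (b) Q = 1.538  (c) BW = 4775 Hz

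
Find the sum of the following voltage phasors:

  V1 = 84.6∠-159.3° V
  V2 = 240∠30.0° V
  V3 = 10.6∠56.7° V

Step 1 — Convert each phasor to rectangular form:
  V1 = 84.6·(cos(-159.3°) + j·sin(-159.3°)) = -79.14 - j29.9 V
  V2 = 240·(cos(30.0°) + j·sin(30.0°)) = 207.8 + j120 V
  V3 = 10.6·(cos(56.7°) + j·sin(56.7°)) = 5.82 + j8.86 V
Step 2 — Sum components: V_total = 134.5 + j98.96 V.
Step 3 — Convert to polar: |V_total| = 167 V, ∠V_total = 36.3°.

V_total = 167∠36.3° V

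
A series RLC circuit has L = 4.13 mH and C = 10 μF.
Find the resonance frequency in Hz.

Step 1 — Resonance condition Im(Z)=0 gives ω₀ = 1/√(LC).
Step 2 — ω₀ = 1/√(0.00413·1e-05) = 4921 rad/s.
Step 3 — f₀ = ω₀/(2π) = 783.2 Hz.

f₀ = 783.2 Hz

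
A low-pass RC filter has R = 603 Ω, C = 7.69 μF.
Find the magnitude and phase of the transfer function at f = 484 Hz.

Step 1 — Angular frequency: ω = 2π·484 = 3041 rad/s.
Step 2 — Transfer function: H(jω) = 1/(1 + jωRC).
Step 3 — Denominator: 1 + jωRC = 1 + j·3041·603·7.69e-06 = 1 + j14.1.
Step 4 — H = 0.005004 - j0.07056.
Step 5 — Magnitude: |H| = 0.07074 (-23.0 dB); phase: φ = -85.9°.

|H| = 0.07074 (-23.0 dB), φ = -85.9°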